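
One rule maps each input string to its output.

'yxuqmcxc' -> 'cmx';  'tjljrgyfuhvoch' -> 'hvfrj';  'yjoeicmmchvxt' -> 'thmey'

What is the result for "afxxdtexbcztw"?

wcexa

Looking at the pairs, the operation is to reverse the string, then keep one character in every 3, starting at position 1 (positions 1st, 4th, 7th, ...).
On "afxxdtexbcztw": the first step gives "wtzcbxetdxxfa", and the second then gives "wcexa".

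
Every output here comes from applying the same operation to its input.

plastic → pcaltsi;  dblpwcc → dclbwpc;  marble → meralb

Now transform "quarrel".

Rule — move the last character to the front, then swap each adjacent pair of characters (1↔2, 3↔4, ...).
Applying both steps to "quarrel": "lquarre", then "qlaurre".
(Check on "marble": → "emarbl" → "meralb" ✓)

qlaurre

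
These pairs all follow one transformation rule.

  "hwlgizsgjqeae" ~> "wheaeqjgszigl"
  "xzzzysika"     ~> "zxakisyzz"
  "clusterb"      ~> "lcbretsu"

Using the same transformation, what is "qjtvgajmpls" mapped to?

The transformation: reverse the string, then move the last 2 characters to the front (rotate right by 2).
Applying both steps to "qjtvgajmpls": "slpmjagvtjq", then "jqslpmjagvt".

jqslpmjagvt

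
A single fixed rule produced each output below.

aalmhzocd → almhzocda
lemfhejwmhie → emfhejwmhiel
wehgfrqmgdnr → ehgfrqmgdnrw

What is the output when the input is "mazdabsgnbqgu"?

In each case the input is transformed by: move the first character to the end.
For "mazdabsgnbqgu" the result is "azdabsgnbqgum".

azdabsgnbqgum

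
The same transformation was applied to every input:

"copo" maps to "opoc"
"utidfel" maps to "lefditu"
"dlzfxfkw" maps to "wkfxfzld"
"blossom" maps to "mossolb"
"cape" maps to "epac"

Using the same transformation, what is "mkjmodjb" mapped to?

bjdomjkm

What's happening: reverse the string.
Doing the same to "mkjmodjb": "bjdomjkm".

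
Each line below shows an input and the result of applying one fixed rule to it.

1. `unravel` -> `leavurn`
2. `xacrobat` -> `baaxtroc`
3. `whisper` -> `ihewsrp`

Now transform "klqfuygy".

Looking at the pairs, the operation is to sort the characters into reverse alphabetical order, then move the last 3 characters to the front (rotate right by 3).
Applying both steps to "klqfuygy": "yyuqlkgf", then "kgfyyuql".

kgfyyuql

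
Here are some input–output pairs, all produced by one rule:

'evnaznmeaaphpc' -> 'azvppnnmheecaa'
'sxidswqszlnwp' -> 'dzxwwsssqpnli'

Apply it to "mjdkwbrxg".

bxwrmkjgd

Looking at the pairs, the operation is to sort the characters into reverse alphabetical order, then move the last character to the front.
For "mjdkwbrxg" the result is "bxwrmkjgd".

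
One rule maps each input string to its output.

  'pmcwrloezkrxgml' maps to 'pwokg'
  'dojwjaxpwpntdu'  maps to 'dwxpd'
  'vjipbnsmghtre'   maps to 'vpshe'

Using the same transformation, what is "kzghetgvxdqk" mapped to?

khgd

What's happening: keep one character in every 3, starting at position 1 (positions 1st, 4th, 7th, ...).
Doing the same to "kzghetgvxdqk": "khgd".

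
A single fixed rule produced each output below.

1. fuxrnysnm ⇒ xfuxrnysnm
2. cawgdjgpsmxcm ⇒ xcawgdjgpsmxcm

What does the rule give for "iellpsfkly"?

xiellpsfkly

Rule — prepend "x".
On "iellpsfkly" that produces "xiellpsfkly".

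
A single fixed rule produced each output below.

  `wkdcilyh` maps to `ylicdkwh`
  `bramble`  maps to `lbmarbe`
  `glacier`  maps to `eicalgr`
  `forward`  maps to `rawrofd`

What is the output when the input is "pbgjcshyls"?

In each case the input is transformed by: move the last character to the front, then reverse the string.
"pbgjcshyls" → "spbgjcshyl" → "lyhscjgbps".

lyhscjgbps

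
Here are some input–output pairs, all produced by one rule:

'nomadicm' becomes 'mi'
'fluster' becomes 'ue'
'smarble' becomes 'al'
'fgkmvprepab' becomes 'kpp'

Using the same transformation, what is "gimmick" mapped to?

mc

The pattern: keep one character in every 3, starting at position 3 (positions 3rd, 6th, 9th, ...).
So "gimmick" becomes "mc".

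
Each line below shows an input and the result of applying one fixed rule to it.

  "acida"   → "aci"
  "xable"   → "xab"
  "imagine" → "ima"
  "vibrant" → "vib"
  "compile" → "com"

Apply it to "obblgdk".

Each output is the input with this applied: keep only the first 3 characters.
Applying that to "obblgdk" gives "obb".

obb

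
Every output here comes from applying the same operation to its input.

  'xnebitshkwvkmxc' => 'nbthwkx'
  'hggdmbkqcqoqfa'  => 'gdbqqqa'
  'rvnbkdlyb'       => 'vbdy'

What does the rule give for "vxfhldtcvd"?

xhdcd

What's happening: keep every other character starting from the second (positions 2nd, 4th, 6th, ...).
On "vxfhldtcvd" that produces "xhdcd".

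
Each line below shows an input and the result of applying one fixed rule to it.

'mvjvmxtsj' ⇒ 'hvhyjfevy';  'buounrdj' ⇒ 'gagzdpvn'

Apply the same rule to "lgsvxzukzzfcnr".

The rule is to move the first character to the end, then shift every letter 12 places forward in the alphabet (wrapping around).
"lgsvxzukzzfcnr" → "sehjlgwllrozdx".

sehjlgwllrozdx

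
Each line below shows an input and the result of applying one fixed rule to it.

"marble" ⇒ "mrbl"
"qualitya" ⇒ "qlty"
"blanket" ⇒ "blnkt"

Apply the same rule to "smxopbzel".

smxpbzl

The rule is to remove every vowel.
For "smxopbzel" the result is "smxpbzl".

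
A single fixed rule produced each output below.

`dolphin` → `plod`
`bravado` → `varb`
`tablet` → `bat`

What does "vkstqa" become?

What's happening: reverse the string, then delete the first 3 characters.
For "vkstqa", step one produces "aqtskv"; step two turns that into "skv".

skv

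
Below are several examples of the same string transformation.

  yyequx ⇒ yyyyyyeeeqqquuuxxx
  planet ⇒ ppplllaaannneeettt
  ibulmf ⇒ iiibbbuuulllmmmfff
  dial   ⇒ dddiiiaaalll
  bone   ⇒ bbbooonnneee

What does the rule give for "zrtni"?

zzzrrrtttnnniii

In each case the input is transformed by: repeat every character 3 times.
Applying that to "zrtni" gives "zzzrrrtttnnniii".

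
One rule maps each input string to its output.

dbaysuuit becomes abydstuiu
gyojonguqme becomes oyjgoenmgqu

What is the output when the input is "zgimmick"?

Each output is the input with this applied: move the first 2 characters to the end (rotate left by 2), then take characters alternately from the front and the back (1st, last, 2nd, 2nd-last, ...).
Working it through for "zgimmick": intermediate "immickzg", final "igmzmkic".

igmzmkic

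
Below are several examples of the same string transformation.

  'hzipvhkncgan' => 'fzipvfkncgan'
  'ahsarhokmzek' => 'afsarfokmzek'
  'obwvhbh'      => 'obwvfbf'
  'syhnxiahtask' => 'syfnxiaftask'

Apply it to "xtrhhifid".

The transformation: replace every "h" with "f".
On "xtrhhifid" that produces "xtrffifid".

xtrffifid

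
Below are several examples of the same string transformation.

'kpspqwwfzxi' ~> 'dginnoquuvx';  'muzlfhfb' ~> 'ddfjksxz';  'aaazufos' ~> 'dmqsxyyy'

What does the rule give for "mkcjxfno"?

The pattern: shift every letter 2 places backward in the alphabet (wrapping around), then sort the characters into alphabetical order.
Working it through for "mkcjxfno": intermediate "kiahvdlm", final "adhiklmv".

adhiklmv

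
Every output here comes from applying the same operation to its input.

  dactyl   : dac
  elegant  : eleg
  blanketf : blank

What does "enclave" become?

What's happening: delete the last 3 characters.
On "enclave" that produces "encl".

encl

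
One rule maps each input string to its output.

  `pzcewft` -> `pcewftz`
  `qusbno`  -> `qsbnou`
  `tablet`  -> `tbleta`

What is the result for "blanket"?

banketl

Each output is the input with this applied: move the first character to the end, then swap the first and last characters.
Applying both steps to "blanket": "lanketb", then "banketl".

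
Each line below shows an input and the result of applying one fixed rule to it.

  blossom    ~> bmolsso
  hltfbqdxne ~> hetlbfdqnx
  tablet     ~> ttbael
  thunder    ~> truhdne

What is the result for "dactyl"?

dlcayt

The pattern: move the last character to the front, then swap each adjacent pair of characters (1↔2, 3↔4, ...).
On "dactyl": the first step gives "ldacty", and the second then gives "dlcayt".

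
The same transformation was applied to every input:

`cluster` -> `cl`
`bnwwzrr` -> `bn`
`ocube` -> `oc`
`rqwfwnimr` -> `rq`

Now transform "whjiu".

wh

Rule — keep only the first 2 characters.
Doing the same to "whjiu": "wh".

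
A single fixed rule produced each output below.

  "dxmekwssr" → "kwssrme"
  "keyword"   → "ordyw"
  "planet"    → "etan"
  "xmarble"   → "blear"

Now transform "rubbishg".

ishgbb

The transformation: delete the first 2 characters, then move the first 2 characters to the end (rotate left by 2).
Starting from "rubbishg": after the first operation, "bbishg"; after the second, "ishgbb".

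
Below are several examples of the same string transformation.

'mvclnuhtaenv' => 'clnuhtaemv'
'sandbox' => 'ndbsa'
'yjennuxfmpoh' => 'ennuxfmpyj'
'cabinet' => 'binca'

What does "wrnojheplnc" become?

nojheplwr

The transformation: delete the last 2 characters, then move the first 2 characters to the end (rotate left by 2).
Doing the same to "wrnojheplnc": "nojheplwr".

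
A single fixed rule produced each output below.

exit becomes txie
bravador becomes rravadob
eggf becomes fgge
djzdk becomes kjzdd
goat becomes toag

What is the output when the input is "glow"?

Looking at the pairs, the operation is to swap the first and last characters.
For "glow" the result is "wlog".

wlog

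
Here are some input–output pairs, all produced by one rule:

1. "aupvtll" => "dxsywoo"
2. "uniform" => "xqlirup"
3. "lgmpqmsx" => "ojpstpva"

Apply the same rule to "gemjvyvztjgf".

The pattern: shift every letter 3 places forward in the alphabet (wrapping around).
For "gemjvyvztjgf" the result is "jhpmybycwmji".

jhpmybycwmji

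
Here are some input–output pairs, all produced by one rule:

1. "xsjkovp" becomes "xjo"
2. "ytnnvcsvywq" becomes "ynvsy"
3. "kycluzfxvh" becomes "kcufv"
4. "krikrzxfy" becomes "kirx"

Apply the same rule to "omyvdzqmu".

Looking at the pairs, the operation is to move the last character to the front, then keep every other character starting from the second (positions 2nd, 4th, 6th, ...).
Applying both steps to "omyvdzqmu": "uomyvdzqm", then "oydq".

oydq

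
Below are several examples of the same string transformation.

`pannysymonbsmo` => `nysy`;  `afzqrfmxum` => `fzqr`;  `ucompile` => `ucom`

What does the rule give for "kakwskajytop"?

kwsk

The transformation: swap the front and back halves of the string, then keep only the last 4 characters.
Working it through for "kakwskajytop": intermediate "ajytopkakwsk", final "kwsk".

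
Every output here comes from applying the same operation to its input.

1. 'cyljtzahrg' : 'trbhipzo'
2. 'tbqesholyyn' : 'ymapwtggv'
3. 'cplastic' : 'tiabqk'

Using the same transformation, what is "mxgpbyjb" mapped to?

The rule is to shift every letter 8 places forward in the alphabet (wrapping around), then delete the first 2 characters.
Applying both steps to "mxgpbyjb": "ufoxjgrj", then "oxjgrj".
(Check on "cplastic": → "kxtiabqk" → "tiabqk" ✓)

oxjgrj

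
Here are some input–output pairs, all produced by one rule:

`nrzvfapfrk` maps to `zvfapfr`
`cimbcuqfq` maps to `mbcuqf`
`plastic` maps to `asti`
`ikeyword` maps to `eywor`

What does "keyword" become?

ywor

The pattern: delete the last character, then delete the first 2 characters.
Working it through for "keyword": intermediate "keywor", final "ywor".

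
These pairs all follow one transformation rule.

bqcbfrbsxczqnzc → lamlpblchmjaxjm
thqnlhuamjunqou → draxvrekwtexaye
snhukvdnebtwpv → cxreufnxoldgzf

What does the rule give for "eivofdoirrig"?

In each case the input is transformed by: shift every letter 10 places forward in the alphabet (wrapping around).
"eivofdoirrig" → "osfypnysbbsq".

osfypnysbbsq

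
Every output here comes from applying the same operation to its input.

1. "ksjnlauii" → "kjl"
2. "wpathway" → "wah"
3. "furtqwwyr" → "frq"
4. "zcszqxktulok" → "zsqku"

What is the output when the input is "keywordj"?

Rule — delete the last 3 characters, then keep every other character starting from the first (positions 1st, 3rd, 5th, ...).
"keywordj" → "keywo" → "kyo".

kyo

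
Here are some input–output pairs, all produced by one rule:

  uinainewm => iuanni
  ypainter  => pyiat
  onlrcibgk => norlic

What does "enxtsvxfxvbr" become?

netxvsfxv

Looking at the pairs, the operation is to swap each adjacent pair of characters (1↔2, 3↔4, ...), then delete the last 3 characters.
Applying both steps to "enxtsvxfxvbr": "netxvsfxvxrb", then "netxvsfxv".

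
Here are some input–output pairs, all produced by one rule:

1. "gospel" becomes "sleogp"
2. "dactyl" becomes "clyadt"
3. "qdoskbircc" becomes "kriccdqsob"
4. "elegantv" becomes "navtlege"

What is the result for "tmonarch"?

rahcmtno

The transformation: swap each adjacent pair of characters (1↔2, 3↔4, ...), then swap the front and back halves of the string.
"tmonarch" → "mtnorahc" → "rahcmtno".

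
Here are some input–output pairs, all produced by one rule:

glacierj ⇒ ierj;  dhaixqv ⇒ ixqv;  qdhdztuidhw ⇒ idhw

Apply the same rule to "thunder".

nder

The pattern: keep only the last 4 characters.
Doing the same to "thunder": "nder".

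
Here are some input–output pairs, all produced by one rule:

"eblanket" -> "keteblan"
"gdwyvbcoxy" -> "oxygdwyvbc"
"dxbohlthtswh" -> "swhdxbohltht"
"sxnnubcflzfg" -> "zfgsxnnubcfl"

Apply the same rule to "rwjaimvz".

What's happening: move the last 3 characters to the front (rotate right by 3).
"rwjaimvz" → "mvzrwjai".

mvzrwjai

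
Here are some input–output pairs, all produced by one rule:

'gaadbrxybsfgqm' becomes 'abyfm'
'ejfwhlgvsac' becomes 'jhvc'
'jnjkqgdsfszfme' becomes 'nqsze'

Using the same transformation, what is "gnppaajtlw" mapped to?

nat

The pattern: keep one character in every 3, starting at position 2 (positions 2nd, 5th, 8th, ...).
Doing the same to "gnppaajtlw": "nat".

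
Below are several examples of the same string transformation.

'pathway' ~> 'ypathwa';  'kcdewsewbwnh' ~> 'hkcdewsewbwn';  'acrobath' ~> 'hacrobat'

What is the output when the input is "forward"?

Each output is the input with this applied: move the last character to the front.
Doing the same to "forward": "dforwar".

dforwar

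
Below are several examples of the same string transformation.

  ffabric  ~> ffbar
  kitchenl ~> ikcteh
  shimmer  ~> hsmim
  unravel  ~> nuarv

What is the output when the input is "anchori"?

nahco

The rule is to delete the last 2 characters, then swap each adjacent pair of characters (1↔2, 3↔4, ...).
Applying both steps to "anchori": "ancho", then "nahco".
(Check on "unravel": → "unrav" → "nuarv" ✓)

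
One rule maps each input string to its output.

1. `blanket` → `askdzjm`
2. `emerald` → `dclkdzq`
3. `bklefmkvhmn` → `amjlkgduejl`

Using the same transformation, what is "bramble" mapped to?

Looking at the pairs, the operation is to shift every letter 1 place backward in the alphabet (wrapping around), then take characters alternately from the front and the back (1st, last, 2nd, 2nd-last, ...).
Starting from "bramble": after the first operation, "aqzlakd"; after the second, "adqkzal".
(Check on "bklefmkvhmn": → "ajkdeljuglm" → "amjlkgduejl" ✓)

adqkzal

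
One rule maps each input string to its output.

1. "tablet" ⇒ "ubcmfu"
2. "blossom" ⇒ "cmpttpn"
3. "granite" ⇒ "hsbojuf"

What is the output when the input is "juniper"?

kvojqfs

The transformation: shift every letter 1 place forward in the alphabet (wrapping around).
On "juniper" that produces "kvojqfs".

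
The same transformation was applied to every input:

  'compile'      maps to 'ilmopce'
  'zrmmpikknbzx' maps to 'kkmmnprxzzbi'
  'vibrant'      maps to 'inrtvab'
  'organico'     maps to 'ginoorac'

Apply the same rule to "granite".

ginrtae

The rule is to sort the characters into alphabetical order, then move the first 2 characters to the end (rotate left by 2).
On "granite": the first step gives "aeginrt", and the second then gives "ginrtae".
(Check on "zrmmpikknbzx": → "bikkmmnprxzz" → "kkmmnprxzzbi" ✓)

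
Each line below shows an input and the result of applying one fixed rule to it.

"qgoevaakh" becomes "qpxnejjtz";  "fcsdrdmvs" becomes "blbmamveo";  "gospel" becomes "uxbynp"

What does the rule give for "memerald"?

What's happening: swap the first and last characters, then shift every letter 9 places forward in the alphabet (wrapping around).
Working it through for "memerald": intermediate "demeralm", final "mnvnajuv".

mnvnajuv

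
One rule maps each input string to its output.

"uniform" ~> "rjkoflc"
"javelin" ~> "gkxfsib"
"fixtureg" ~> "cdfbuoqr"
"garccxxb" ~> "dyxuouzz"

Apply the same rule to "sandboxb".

pyxuklay

Looking at the pairs, the operation is to take characters alternately from the front and the back (1st, last, 2nd, 2nd-last, ...), then shift every letter 3 places backward in the alphabet (wrapping around).
Starting from "sandboxb": after the first operation, "sbaxnodb"; after the second, "pyxuklay".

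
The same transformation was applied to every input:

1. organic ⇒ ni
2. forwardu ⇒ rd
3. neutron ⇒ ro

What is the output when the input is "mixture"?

Rule — move the last character to the front, then keep only the last 2 characters.
For "mixture", step one produces "emixtur"; step two turns that into "ur".

ur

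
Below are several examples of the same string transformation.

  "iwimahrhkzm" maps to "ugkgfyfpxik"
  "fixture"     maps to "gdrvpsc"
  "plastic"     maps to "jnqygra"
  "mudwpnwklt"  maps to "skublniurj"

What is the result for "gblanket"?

Each output is the input with this applied: swap each adjacent pair of characters (1↔2, 3↔4, ...), then shift every letter 2 places backward in the alphabet (wrapping around).
"gblanket" → "bgalknte" → "zeyjilrc".

zeyjilrc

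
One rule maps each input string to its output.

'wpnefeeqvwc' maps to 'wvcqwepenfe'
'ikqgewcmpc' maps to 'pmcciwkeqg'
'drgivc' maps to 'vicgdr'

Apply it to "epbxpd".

pxdbep

Each output is the input with this applied: move the last 2 characters to the front (rotate right by 2), then take characters alternately from the front and the back (1st, last, 2nd, 2nd-last, ...).
On "epbxpd": the first step gives "pdepbx", and the second then gives "pxdbep".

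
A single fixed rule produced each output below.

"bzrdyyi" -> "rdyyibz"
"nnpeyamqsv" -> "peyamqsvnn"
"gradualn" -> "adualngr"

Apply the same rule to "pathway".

thwaypa

The pattern: move the first 2 characters to the end (rotate left by 2).
For "pathway" the result is "thwaypa".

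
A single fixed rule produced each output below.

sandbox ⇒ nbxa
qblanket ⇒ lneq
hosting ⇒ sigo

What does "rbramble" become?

rmlr

What's happening: move the first 2 characters to the end (rotate left by 2), then keep every other character starting from the first (positions 1st, 3rd, 5th, ...).
So "rbramble" becomes "rmlr".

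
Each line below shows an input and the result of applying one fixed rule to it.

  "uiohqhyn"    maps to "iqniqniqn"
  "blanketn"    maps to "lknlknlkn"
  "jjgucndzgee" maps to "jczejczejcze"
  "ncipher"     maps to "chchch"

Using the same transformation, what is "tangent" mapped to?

Each output is the input with this applied: keep one character in every 3, starting at position 2 (positions 2nd, 5th, 8th, ...), then write the whole string 3 times in a row.
Working it through for "tangent": intermediate "ae", final "aeaeae".

aeaeae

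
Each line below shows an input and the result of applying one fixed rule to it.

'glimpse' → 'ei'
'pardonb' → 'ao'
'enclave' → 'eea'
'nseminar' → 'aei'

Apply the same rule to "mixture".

eiu

Rule — move the last 2 characters to the front (rotate right by 2), then keep only the vowels.
For "mixture", step one produces "remixtu"; step two turns that into "eiu".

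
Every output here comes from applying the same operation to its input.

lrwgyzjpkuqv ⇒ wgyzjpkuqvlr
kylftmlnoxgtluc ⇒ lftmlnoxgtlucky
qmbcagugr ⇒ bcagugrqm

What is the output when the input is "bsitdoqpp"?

itdoqppbs

What's happening: move the first 2 characters to the end (rotate left by 2).
On "bsitdoqpp" that produces "itdoqppbs".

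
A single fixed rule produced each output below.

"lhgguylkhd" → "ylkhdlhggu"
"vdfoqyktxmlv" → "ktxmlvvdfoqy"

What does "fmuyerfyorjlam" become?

yorjlamfmuyerf

What's happening: swap the front and back halves of the string.
"fmuyerfyorjlam" → "yorjlamfmuyerf".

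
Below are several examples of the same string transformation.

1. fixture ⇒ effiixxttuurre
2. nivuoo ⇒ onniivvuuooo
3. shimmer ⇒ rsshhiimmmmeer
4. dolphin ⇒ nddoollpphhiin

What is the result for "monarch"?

hmmoonnaarrcch

Looking at the pairs, the operation is to double every character, then move the last character to the front.
For "monarch", step one produces "mmoonnaarrcchh"; step two turns that into "hmmoonnaarrcch".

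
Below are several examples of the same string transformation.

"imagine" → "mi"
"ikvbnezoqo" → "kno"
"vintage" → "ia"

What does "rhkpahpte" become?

The transformation: keep one character in every 3, starting at position 2 (positions 2nd, 5th, 8th, ...).
Applying that to "rhkpahpte" gives "hat".

hat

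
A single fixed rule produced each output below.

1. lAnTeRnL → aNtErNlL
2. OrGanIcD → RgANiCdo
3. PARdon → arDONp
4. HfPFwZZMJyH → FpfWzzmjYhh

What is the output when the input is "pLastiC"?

Rule — move the first character to the end, then flip the case of every letter.
Working it through for "pLastiC": intermediate "LastiCp", final "lASTIcP".

lASTIcP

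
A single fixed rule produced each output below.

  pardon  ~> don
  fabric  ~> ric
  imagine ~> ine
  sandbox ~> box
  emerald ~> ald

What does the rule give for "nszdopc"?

Rule — keep only the last 3 characters.
For "nszdopc" the result is "opc".

opc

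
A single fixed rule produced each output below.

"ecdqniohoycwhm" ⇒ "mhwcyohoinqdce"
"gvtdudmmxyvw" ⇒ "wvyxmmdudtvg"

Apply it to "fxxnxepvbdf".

fdbvpexnxxf

Rule — reverse the string.
Doing the same to "fxxnxepvbdf": "fdbvpexnxxf".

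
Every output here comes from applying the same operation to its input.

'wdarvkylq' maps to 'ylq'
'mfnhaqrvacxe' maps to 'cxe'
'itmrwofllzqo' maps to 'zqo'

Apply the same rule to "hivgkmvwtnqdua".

In each case the input is transformed by: keep only the last 3 characters.
"hivgkmvwtnqdua" → "dua".

dua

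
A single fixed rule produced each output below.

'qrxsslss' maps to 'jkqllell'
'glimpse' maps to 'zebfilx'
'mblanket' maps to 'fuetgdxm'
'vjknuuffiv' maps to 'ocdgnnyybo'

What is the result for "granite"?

zktgbmx

What's happening: shift every letter 7 places backward in the alphabet (wrapping around).
So "granite" becomes "zktgbmx".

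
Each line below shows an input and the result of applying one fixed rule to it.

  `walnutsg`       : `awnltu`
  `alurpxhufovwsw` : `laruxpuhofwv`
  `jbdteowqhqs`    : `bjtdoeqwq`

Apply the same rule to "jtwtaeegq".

tjtweag

Rule — swap each adjacent pair of characters (1↔2, 3↔4, ...), then delete the last 2 characters.
For "jtwtaeegq", step one produces "tjtweageq"; step two turns that into "tjtweag".
(Check on "alurpxhufovwsw": → "laruxpuhofwvws" → "laruxpuhofwv" ✓)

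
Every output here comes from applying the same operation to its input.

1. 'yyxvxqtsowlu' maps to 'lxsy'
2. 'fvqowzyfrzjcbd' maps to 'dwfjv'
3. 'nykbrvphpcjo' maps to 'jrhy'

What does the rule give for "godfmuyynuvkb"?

vmyo

The transformation: keep one character in every 3, starting at position 2 (positions 2nd, 5th, 8th, ...), then swap the first and last characters.
Starting from "godfmuyynuvkb": after the first operation, "omyv"; after the second, "vmyo".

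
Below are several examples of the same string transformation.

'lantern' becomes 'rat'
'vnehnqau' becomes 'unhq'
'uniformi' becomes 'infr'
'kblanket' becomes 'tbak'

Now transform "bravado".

What's happening: keep every other character starting from the second (positions 2nd, 4th, 6th, ...), then move the last character to the front.
On "bravado": the first step gives "rvd", and the second then gives "drv".

drv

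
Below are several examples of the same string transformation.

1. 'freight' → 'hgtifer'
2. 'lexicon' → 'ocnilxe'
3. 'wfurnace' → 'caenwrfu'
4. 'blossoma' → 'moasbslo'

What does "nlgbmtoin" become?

iontnmlbg

Rule — move the last 2 characters to the front (rotate right by 2), then take characters alternately from the front and the back (1st, last, 2nd, 2nd-last, ...).
"nlgbmtoin" → "innlgbmto" → "iontnmlbg".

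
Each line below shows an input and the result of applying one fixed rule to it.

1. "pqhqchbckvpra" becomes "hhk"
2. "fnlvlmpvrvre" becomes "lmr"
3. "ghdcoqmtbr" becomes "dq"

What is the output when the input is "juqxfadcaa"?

qa

Each output is the input with this applied: delete the last 3 characters, then keep one character in every 3, starting at position 3 (positions 3rd, 6th, 9th, ...).
For "juqxfadcaa", step one produces "juqxfad"; step two turns that into "qa".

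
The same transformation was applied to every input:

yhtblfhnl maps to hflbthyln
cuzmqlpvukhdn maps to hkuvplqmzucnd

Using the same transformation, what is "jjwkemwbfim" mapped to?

The transformation: reverse the string, then move the first 2 characters to the end (rotate left by 2).
For "jjwkemwbfim", step one produces "mifbwmekwjj"; step two turns that into "fbwmekwjjmi".

fbwmekwjjmi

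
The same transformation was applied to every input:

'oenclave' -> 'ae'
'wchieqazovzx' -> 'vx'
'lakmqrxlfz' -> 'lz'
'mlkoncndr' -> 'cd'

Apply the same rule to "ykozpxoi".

xi

Rule — keep every other character starting from the second (positions 2nd, 4th, 6th, ...), then keep only the last 2 characters.
Working it through for "ykozpxoi": intermediate "kzxi", final "xi".
(Check on "oenclave": → "ecae" → "ae" ✓)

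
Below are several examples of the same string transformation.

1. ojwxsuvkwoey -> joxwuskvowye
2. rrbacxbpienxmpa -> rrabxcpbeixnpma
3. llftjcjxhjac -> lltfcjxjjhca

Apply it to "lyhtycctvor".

ylthcytcovr

The transformation: swap each adjacent pair of characters (1↔2, 3↔4, ...).
"lyhtycctvor" → "ylthcytcovr".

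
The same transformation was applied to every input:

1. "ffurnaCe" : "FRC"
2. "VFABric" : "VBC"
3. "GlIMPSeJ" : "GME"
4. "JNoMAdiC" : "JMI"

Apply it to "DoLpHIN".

In each case the input is transformed by: keep one character in every 3, starting at position 1 (positions 1st, 4th, 7th, ...), then convert every letter to uppercase.
Applying both steps to "DoLpHIN": "DpN", then "DPN".
(Check on "VFABric": → "VBc" → "VBC" ✓)

DPN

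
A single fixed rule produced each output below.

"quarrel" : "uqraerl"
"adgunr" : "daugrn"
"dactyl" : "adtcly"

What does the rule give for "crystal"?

rcsyatl

What's happening: swap each adjacent pair of characters (1↔2, 3↔4, ...).
Applying that to "crystal" gives "rcsyatl".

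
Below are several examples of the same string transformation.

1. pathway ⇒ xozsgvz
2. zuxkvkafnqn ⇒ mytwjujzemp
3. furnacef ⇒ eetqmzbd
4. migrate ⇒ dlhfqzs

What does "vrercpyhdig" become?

The rule is to move the last character to the front, then shift every letter 1 place backward in the alphabet (wrapping around).
"vrercpyhdig" → "gvrercpyhdi" → "fuqdqboxgch".
(Check on "furnacef": → "ffurnace" → "eetqmzbd" ✓)

fuqdqboxgch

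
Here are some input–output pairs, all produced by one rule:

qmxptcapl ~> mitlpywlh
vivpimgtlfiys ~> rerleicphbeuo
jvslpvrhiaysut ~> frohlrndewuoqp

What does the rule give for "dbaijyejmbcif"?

The pattern: shift every letter 4 places backward in the alphabet (wrapping around).
For "dbaijyejmbcif" the result is "zxwefuafixyeb".

zxwefuafixyeb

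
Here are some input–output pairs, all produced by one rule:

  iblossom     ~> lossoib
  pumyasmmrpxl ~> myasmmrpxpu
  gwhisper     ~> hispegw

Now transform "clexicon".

exicocl

The transformation: delete the last character, then move the first 2 characters to the end (rotate left by 2).
For "clexicon", step one produces "clexico"; step two turns that into "exicocl".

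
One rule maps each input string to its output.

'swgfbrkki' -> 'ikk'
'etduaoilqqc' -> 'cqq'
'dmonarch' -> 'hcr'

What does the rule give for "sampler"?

The pattern: reverse the string, then keep only the first 3 characters.
Working it through for "sampler": intermediate "relpmas", final "rel".

rel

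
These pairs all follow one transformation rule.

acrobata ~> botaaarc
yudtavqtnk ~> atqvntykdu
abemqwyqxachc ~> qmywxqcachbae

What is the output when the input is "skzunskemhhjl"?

The transformation: move the first 3 characters to the end (rotate left by 3), then swap each adjacent pair of characters (1↔2, 3↔4, ...).
"skzunskemhhjl" → "nuksmehhljksz".

nuksmehhljksz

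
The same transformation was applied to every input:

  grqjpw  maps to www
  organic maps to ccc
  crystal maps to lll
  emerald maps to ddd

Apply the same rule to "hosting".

ggg

The transformation: repeat every character 3 times, then keep only the last 3 characters.
"hosting" → "hhhooossstttiiinnnggg" → "ggg".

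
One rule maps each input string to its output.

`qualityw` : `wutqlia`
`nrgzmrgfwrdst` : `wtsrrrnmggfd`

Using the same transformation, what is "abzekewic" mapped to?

wkieecba

Each output is the input with this applied: sort the characters into reverse alphabetical order, then delete the first character.
So "abzekewic" becomes "wkieecba".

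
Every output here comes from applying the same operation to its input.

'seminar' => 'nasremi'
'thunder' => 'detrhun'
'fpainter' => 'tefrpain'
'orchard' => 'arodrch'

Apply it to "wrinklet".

lewtrink

In each case the input is transformed by: swap the first and last characters, then move the last 3 characters to the front (rotate right by 3).
For "wrinklet", step one produces "trinklew"; step two turns that into "lewtrink".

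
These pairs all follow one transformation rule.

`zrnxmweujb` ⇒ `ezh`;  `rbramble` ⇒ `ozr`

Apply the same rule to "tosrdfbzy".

bqm

In each case the input is transformed by: keep one character in every 3, starting at position 2 (positions 2nd, 5th, 8th, ...), then shift every letter 13 places forward in the alphabet (wrapping around) — i.e. ROT13.
Working it through for "tosrdfbzy": intermediate "odz", final "bqm".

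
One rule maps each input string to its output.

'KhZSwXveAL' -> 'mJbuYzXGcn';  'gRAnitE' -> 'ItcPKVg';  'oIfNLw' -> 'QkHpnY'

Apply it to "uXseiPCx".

The pattern: flip the case of every letter, then shift every letter 2 places forward in the alphabet (wrapping around).
Applying both steps to "uXseiPCx": "UxSEIpcX", then "WzUGKreZ".

WzUGKreZ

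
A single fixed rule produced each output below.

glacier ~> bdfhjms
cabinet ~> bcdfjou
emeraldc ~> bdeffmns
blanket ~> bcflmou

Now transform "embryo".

cfnpsz

What's happening: sort the characters into alphabetical order, then shift every letter 1 place forward in the alphabet (wrapping around).
"embryo" → "bemory" → "cfnpsz".
(Check on "emeraldc": → "acdeelmr" → "bdeffmns" ✓)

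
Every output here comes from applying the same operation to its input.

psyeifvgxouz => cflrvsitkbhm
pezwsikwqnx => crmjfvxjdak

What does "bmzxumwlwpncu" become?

What's happening: shift every letter 13 places forward in the alphabet (wrapping around) — i.e. ROT13.
Applying that to "bmzxumwlwpncu" gives "ozmkhzjyjcaph".

ozmkhzjyjcaph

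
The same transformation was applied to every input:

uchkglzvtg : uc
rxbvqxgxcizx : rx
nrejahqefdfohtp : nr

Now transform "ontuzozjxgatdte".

Rule — keep only the first 2 characters.
So "ontuzozjxgatdte" becomes "on".

on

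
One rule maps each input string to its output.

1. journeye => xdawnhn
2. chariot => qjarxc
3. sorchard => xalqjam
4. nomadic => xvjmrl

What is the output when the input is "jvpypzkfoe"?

eyhyitoxn

The rule is to shift every letter 9 places forward in the alphabet (wrapping around), then delete the first character.
Doing the same to "jvpypzkfoe": "eyhyitoxn".
(Check on "journeye": → "sxdawnhn" → "xdawnhn" ✓)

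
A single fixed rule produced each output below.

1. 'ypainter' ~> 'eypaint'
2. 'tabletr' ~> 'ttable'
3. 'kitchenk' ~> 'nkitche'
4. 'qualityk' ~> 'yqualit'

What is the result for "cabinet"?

ecabin

Looking at the pairs, the operation is to delete the last character, then move the last character to the front.
Working it through for "cabinet": intermediate "cabine", final "ecabin".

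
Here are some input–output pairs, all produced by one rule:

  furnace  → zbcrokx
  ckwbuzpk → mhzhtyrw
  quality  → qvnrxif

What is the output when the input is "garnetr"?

The pattern: shift every letter 3 places backward in the alphabet (wrapping around), then move the last 2 characters to the front (rotate right by 2).
Working it through for "garnetr": intermediate "dxokbqo", final "qodxokb".

qodxokb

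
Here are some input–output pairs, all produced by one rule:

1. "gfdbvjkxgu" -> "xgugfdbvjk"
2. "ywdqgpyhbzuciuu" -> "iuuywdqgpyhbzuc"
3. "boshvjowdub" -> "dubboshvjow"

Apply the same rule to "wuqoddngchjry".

Looking at the pairs, the operation is to move the last 3 characters to the front (rotate right by 3).
"wuqoddngchjry" → "jrywuqoddngch".

jrywuqoddngch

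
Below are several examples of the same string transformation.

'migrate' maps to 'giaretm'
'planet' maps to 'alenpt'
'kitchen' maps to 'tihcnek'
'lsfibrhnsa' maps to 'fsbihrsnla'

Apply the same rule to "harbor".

What's happening: move the first character to the end, then swap each adjacent pair of characters (1↔2, 3↔4, ...).
Doing the same to "harbor": "raobhr".

raobhr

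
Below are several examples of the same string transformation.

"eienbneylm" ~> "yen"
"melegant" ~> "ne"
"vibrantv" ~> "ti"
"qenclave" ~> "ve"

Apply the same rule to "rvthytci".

The pattern: swap the front and back halves of the string, then keep one character in every 3, starting at position 3 (positions 3rd, 6th, 9th, ...).
On "rvthytci": the first step gives "ytcirvth", and the second then gives "cv".

cv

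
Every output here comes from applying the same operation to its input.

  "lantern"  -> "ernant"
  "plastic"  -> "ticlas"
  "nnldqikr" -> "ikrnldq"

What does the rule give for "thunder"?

The transformation: delete the first character, then move the last 3 characters to the front (rotate right by 3).
"thunder" → "hunder" → "derhun".

derhun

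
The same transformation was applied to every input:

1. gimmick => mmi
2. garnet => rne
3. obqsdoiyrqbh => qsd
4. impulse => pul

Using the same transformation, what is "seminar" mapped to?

min

Looking at the pairs, the operation is to move the first 2 characters to the end (rotate left by 2), then keep only the first 3 characters.
On "seminar": the first step gives "minarse", and the second then gives "min".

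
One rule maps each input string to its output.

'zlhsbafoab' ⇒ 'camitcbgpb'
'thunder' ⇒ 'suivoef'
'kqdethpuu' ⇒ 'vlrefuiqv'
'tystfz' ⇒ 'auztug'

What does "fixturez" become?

The rule is to move the last character to the front, then shift every letter 1 place forward in the alphabet (wrapping around).
On "fixturez": the first step gives "zfixture", and the second then gives "agjyuvsf".

agjyuvsf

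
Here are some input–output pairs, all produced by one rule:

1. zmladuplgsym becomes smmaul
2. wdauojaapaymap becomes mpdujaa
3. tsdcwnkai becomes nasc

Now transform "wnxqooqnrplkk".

What's happening: keep every other character starting from the second (positions 2nd, 4th, 6th, ...), then move the last 2 characters to the front (rotate right by 2).
Applying that to "wnxqooqnrplkk" gives "pknqon".

pknqon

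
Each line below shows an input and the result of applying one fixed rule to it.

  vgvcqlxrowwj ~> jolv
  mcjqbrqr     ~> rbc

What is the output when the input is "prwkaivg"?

gar

Looking at the pairs, the operation is to reverse the string, then keep one character in every 3, starting at position 1 (positions 1st, 4th, 7th, ...).
Starting from "prwkaivg": after the first operation, "gviakwrp"; after the second, "gar".
(Check on "vgvcqlxrowwj": → "jwworxlqcvgv" → "jolv" ✓)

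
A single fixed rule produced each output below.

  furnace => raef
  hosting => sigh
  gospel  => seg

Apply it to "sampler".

Each output is the input with this applied: keep every other character starting from the first (positions 1st, 3rd, 5th, ...), then move the first character to the end.
For "sampler", step one produces "smlr"; step two turns that into "mlrs".

mlrs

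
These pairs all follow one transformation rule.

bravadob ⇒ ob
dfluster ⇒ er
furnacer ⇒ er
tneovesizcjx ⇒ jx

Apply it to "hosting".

Each output is the input with this applied: keep only the last 2 characters.
So "hosting" becomes "ng".

ng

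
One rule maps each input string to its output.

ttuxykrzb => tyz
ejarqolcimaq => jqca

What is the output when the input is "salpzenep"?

aze

In each case the input is transformed by: keep one character in every 3, starting at position 2 (positions 2nd, 5th, 8th, ...).
"salpzenep" → "aze".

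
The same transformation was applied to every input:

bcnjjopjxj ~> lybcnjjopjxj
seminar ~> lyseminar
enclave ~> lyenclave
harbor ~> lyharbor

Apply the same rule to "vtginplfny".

lyvtginplfny

The pattern: prepend "ly".
Doing the same to "vtginplfny": "lyvtginplfny".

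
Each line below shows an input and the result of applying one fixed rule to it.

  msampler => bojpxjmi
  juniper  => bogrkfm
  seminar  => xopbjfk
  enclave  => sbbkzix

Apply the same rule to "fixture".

The pattern: move the last 2 characters to the front (rotate right by 2), then shift every letter 3 places backward in the alphabet (wrapping around).
"fixture" → "refixtu" → "obcfuqr".

obcfuqr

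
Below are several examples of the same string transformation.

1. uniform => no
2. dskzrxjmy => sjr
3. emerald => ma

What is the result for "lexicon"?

Rule — take characters alternately from the front and the back (1st, last, 2nd, 2nd-last, ...), then keep one character in every 3, starting at position 3 (positions 3rd, 6th, 9th, ...).
So "lexicon" becomes "ec".
(Check on "emerald": → "edmlear" → "ma" ✓)

ec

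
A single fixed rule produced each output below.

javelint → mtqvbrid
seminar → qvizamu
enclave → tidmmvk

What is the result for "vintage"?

biomdqv

The rule is to move the first 3 characters to the end (rotate left by 3), then shift every letter 8 places forward in the alphabet (wrapping around).
Applying both steps to "vintage": "tagevin", then "biomdqv".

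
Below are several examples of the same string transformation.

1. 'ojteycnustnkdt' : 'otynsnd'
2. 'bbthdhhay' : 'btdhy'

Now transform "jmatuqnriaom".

jaunio

The rule is to keep every other character starting from the first (positions 1st, 3rd, 5th, ...).
Applying that to "jmatuqnriaom" gives "jaunio".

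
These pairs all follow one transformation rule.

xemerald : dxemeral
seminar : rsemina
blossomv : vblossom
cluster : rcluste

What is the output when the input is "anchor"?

The pattern: move the last character to the front.
Applying that to "anchor" gives "rancho".

rancho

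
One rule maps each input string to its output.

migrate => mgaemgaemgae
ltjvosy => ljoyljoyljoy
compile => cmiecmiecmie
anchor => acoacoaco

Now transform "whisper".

The transformation: keep every other character starting from the first (positions 1st, 3rd, 5th, ...), then write the whole string 3 times in a row.
Applying both steps to "whisper": "wipr", then "wiprwiprwipr".
(Check on "anchor": → "aco" → "acoacoaco" ✓)

wiprwiprwipr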